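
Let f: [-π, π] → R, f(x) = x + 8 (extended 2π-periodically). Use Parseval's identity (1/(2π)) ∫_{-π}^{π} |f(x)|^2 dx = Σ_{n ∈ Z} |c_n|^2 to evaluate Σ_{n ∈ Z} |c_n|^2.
Σ |c_n|^2 = π^2/3 + 64

Expand and integrate term by term over [-π, π]:
  ∫ (x)^2 dx = 1·(2π^3/3); ∫ 2·1·(8)·x dx = 0 (odd integrand); ∫ 8^2 dx = 64·2π.
So (1/(2π)) ∫_{-π}^{π} (x + 8)^2 dx = 1π^2/3 + 64 = π^2/3 + 64.
Parseval ⇒ Σ |c_n|^2 = π^2/3 + 64.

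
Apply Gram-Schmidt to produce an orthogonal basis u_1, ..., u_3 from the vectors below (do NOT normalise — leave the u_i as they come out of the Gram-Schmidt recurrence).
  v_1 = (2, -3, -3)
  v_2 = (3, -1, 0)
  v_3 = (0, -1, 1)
Orthogonal basis:
  u_1 = (2, -3, -3)
  u_2 = (24/11, 5/22, 27/22)
  u_3 = (-48/139, -144/139, 112/139)

Apply the Gram-Schmidt recurrence
  u_1 = v_1
  u_i = v_i − Σ_{j<i} ((v_i · u_j) / (u_j · u_j)) · u_j.

Step by step this gives:
  u_1 = (2, -3, -3)
  u_2 = (24/11, 5/22, 27/22)
  u_3 = (-48/139, -144/139, 112/139)

Orthogonality check:
  u_2 · u_1 = 0 (should be 0)
  u_3 · u_1 = 0 (should be 0)
  u_3 · u_2 = 0 (should be 0)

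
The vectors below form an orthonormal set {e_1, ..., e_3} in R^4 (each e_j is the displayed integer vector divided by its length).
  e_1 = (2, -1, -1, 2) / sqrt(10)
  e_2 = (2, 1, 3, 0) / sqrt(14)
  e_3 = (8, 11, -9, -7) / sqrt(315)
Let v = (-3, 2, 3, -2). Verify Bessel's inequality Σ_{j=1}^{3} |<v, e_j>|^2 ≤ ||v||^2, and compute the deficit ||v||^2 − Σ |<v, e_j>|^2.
Σ |<v, e_j>|^2 = 25; ||v||^2 = 26; deficit = 1

Write each e_j = u_j / sqrt(<u_j, u_j>) where u_j is the displayed integer vector. Then <v, e_j> = <v, u_j> / sqrt(<u_j, u_j>), so |<v, e_j>|^2 = <v, u_j>^2 / <u_j, u_j>.
Coefficients: <v, e_1> = -15/sqrt(10), <v, e_2> = 5/sqrt(14), <v, e_3> = -15/sqrt(315).
Square and sum: Σ |<v, e_j>|^2 = 25.
Compute ||v||^2 = v·v = 26.
Deficit = 26 − 25 = 1 ≥ 0, confirming Bessel's inequality. (The deficit equals ||v − Σ <v,e_j> e_j||^2, the squared distance from v to span{e_j}.)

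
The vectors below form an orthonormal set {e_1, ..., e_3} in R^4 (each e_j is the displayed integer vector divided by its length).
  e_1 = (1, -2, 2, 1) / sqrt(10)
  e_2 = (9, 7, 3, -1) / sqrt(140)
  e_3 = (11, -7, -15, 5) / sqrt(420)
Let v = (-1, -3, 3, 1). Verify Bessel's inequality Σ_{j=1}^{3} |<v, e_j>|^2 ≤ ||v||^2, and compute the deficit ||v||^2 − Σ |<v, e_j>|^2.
Σ |<v, e_j>|^2 = 20; ||v||^2 = 20; deficit = 0

Write each e_j = u_j / sqrt(<u_j, u_j>) where u_j is the displayed integer vector. Then <v, e_j> = <v, u_j> / sqrt(<u_j, u_j>), so |<v, e_j>|^2 = <v, u_j>^2 / <u_j, u_j>.
Coefficients: <v, e_1> = 12/sqrt(10), <v, e_2> = -22/sqrt(140), <v, e_3> = -30/sqrt(420).
Square and sum: Σ |<v, e_j>|^2 = 20.
Compute ||v||^2 = v·v = 20.
Deficit = 20 − 20 = 0 ≥ 0, confirming Bessel's inequality. (The deficit equals ||v − Σ <v,e_j> e_j||^2, the squared distance from v to span{e_j}.)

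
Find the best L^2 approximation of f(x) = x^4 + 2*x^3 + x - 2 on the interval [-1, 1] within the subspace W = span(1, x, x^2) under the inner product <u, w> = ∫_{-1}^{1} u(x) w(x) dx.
g(x) = 6*x^2/7 + 11*x/5 - 73/35

The best approximation g ∈ W is the orthogonal projection of f onto W. Writing g = a_0 + a_1 x + a_2 x^2, the coefficients solve the normal equations G · a = b where
  G_{ij} = <φ_i, φ_j> and b_i = <f, φ_i>, with φ_0 = 1, φ_1 = x, φ_2 = x^2.
G =
  [2, 0, 2/3]
  [0, 2/3, 0]
  [2/3, 0, 2/5],
b = (-18/5, 22/15, -22/21).
Solving gives a_0 = -73/35, a_1 = 11/5, a_2 = 6/7, so
  g(x) = 6*x^2/7 + 11*x/5 - 73/35.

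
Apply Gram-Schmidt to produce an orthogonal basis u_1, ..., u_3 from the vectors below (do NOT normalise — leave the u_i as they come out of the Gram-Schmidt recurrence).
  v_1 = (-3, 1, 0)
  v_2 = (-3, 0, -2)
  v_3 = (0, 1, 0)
Orthogonal basis:
  u_1 = (-3, 1, 0)
  u_2 = (-3/10, -9/10, -2)
  u_3 = (12/49, 36/49, -18/49)

Apply the Gram-Schmidt recurrence
  u_1 = v_1
  u_i = v_i − Σ_{j<i} ((v_i · u_j) / (u_j · u_j)) · u_j.

Step by step this gives:
  u_1 = (-3, 1, 0)
  u_2 = (-3/10, -9/10, -2)
  u_3 = (12/49, 36/49, -18/49)

Orthogonality check:
  u_2 · u_1 = 0 (should be 0)
  u_3 · u_1 = 0 (should be 0)
  u_3 · u_2 = 0 (should be 0)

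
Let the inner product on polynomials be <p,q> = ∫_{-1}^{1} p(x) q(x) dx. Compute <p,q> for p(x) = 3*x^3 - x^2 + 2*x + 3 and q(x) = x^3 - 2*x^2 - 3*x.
<p,q> = -64/7

Expand the product: p(x)·q(x) = 3*x^6 - 7*x^5 - 5*x^4 + 2*x^3 - 12*x^2 - 9*x.
∫_{-1}^{1} of each monomial x^k gives [2/(k+1) if k even, 0 if k odd]. Integrating term-by-term (or equivalently evaluating the antiderivative F(x) = 3*x^7/7 - 7*x^6/6 - x^5 + x^4/2 - 4*x^3 - 9*x^2/2 at the endpoints):
  F(1) − F(−1) = -409/42 − (-25/42) = -64/7.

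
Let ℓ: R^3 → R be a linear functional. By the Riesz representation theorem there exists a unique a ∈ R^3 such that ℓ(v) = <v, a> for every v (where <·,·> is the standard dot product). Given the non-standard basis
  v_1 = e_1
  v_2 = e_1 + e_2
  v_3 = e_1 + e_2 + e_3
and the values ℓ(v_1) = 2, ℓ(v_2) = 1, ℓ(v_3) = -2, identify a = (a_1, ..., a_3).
a = (2, -1, -3)

Write a = (a_1, ..., a_3) in the standard basis. For each basis vector v_i, ℓ(v_i) = <v_i, a> is a linear equation in the a_j's. Collect the n equations into a matrix system V a = ℓ, where row i of V is v_i (expressed in the standard basis). Since V is invertible (lower-triangular with 1s on the diagonal, up to permutation), solve by back-substitution:
  V =
[[1, 0, 0],
 [1, 1, 0],
 [1, 1, 1]]
  V a = (2, 1, -2)
Solving gives a = (2, -1, -3).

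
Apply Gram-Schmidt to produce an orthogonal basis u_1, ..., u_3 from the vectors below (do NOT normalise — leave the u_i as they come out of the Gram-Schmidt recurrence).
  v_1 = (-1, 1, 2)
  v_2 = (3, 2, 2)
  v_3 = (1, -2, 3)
Orthogonal basis:
  u_1 = (-1, 1, 2)
  u_2 = (7/2, 3/2, 1)
  u_3 = (22/31, -88/31, 55/31)

Apply the Gram-Schmidt recurrence
  u_1 = v_1
  u_i = v_i − Σ_{j<i} ((v_i · u_j) / (u_j · u_j)) · u_j.

Step by step this gives:
  u_1 = (-1, 1, 2)
  u_2 = (7/2, 3/2, 1)
  u_3 = (22/31, -88/31, 55/31)

Orthogonality check:
  u_2 · u_1 = 0 (should be 0)
  u_3 · u_1 = 0 (should be 0)
  u_3 · u_2 = 0 (should be 0)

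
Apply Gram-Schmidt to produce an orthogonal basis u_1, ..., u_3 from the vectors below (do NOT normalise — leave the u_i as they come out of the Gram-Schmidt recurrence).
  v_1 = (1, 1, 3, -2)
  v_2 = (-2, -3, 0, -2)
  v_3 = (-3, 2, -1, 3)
Orthogonal basis:
  u_1 = (1, 1, 3, -2)
  u_2 = (-29/15, -44/15, 1/5, -32/15)
  u_3 = (-393/127, 192/127, 137/127, 105/127)

Apply the Gram-Schmidt recurrence
  u_1 = v_1
  u_i = v_i − Σ_{j<i} ((v_i · u_j) / (u_j · u_j)) · u_j.

Step by step this gives:
  u_1 = (1, 1, 3, -2)
  u_2 = (-29/15, -44/15, 1/5, -32/15)
  u_3 = (-393/127, 192/127, 137/127, 105/127)

Orthogonality check:
  u_2 · u_1 = 0 (should be 0)
  u_3 · u_1 = 0 (should be 0)
  u_3 · u_2 = 0 (should be 0)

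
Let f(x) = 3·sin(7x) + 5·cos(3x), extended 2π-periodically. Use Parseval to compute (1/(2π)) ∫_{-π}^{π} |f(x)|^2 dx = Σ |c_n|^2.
Σ |c_n|^2 = 17

Expand |f|^2 and use orthogonality of {sin(nx), cos(mx)} on [-π, π]:
  ∫_{-π}^{π} sin(nx)^2 dx = π, ∫ cos(mx)^2 dx = π, and cross terms integrate to 0.
So ∫_{-π}^{π} f(x)^2 dx = 3^2 · π + 5^2 · π = (9 + 25)π.
Divide by 2π: (9 + 25)/2 = 17.
By Parseval, this equals Σ |c_n|^2.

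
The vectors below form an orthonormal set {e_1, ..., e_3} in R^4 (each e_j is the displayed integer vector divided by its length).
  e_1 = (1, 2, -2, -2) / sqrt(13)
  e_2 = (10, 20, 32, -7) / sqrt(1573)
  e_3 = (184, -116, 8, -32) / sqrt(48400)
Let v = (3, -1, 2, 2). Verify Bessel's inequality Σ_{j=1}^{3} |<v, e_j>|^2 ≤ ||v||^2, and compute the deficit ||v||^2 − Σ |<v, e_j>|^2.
Σ |<v, e_j>|^2 = 14; ||v||^2 = 18; deficit = 4

Write each e_j = u_j / sqrt(<u_j, u_j>) where u_j is the displayed integer vector. Then <v, e_j> = <v, u_j> / sqrt(<u_j, u_j>), so |<v, e_j>|^2 = <v, u_j>^2 / <u_j, u_j>.
Coefficients: <v, e_1> = -7/sqrt(13), <v, e_2> = 60/sqrt(1573), <v, e_3> = 620/sqrt(48400).
Square and sum: Σ |<v, e_j>|^2 = 14.
Compute ||v||^2 = v·v = 18.
Deficit = 18 − 14 = 4 ≥ 0, confirming Bessel's inequality. (The deficit equals ||v − Σ <v,e_j> e_j||^2, the squared distance from v to span{e_j}.)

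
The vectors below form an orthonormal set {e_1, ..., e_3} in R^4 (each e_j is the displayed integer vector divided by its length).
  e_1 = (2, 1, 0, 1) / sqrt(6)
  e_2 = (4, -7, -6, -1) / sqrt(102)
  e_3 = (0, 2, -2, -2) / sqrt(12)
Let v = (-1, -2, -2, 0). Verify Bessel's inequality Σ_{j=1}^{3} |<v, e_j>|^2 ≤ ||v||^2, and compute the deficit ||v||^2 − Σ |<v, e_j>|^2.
Σ |<v, e_j>|^2 = 126/17; ||v||^2 = 9; deficit = 27/17

Write each e_j = u_j / sqrt(<u_j, u_j>) where u_j is the displayed integer vector. Then <v, e_j> = <v, u_j> / sqrt(<u_j, u_j>), so |<v, e_j>|^2 = <v, u_j>^2 / <u_j, u_j>.
Coefficients: <v, e_1> = -4/sqrt(6), <v, e_2> = 22/sqrt(102), <v, e_3> = 0/sqrt(12).
Square and sum: Σ |<v, e_j>|^2 = 126/17.
Compute ||v||^2 = v·v = 9.
Deficit = 9 − 126/17 = 27/17 ≥ 0, confirming Bessel's inequality. (The deficit equals ||v − Σ <v,e_j> e_j||^2, the squared distance from v to span{e_j}.)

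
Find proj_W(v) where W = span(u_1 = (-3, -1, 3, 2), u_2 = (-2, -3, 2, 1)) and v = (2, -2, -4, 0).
proj_W(v) = (58/25, -216/125, -58/25, -238/125)

Set up U = [u_1 | ... | u_2] ∈ R^(4×2). The projector onto W = col(U) is P = U (U^T U)^(-1) U^T.
Compute U^T U =
  [23, 17]
  [17, 18],
and U^T v = (-16, -6).
Solve U^T U · c = U^T v for the coefficients: c = (-186/125, 134/125). The projection is proj_W(v) = U c.
Check: (v - proj_W(v)) · u_1 = 0  (should be 0).
Check: (v - proj_W(v)) · u_2 = 0  (should be 0).
Result: proj_W(v) = (58/25, -216/125, -58/25, -238/125).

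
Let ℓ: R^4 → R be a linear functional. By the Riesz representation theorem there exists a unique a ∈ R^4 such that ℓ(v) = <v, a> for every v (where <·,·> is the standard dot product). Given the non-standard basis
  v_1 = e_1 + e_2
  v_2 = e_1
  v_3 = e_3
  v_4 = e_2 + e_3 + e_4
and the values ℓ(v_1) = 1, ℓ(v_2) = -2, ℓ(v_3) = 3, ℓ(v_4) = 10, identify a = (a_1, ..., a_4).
a = (-2, 3, 3, 4)

Write a = (a_1, ..., a_4) in the standard basis. For each basis vector v_i, ℓ(v_i) = <v_i, a> is a linear equation in the a_j's. Collect the n equations into a matrix system V a = ℓ, where row i of V is v_i (expressed in the standard basis). Since V is invertible (lower-triangular with 1s on the diagonal, up to permutation), solve by back-substitution:
  V =
[[1, 1, 0, 0],
 [1, 0, 0, 0],
 [0, 0, 1, 0],
 [0, 1, 1, 1]]
  V a = (1, -2, 3, 10)
Solving gives a = (-2, 3, 3, 4).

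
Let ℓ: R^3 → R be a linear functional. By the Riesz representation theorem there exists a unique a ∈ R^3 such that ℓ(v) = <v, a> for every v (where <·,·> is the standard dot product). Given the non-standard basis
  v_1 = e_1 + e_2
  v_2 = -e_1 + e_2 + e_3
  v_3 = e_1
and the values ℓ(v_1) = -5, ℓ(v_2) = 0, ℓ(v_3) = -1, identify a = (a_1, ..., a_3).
a = (-1, -4, 3)

Write a = (a_1, ..., a_3) in the standard basis. For each basis vector v_i, ℓ(v_i) = <v_i, a> is a linear equation in the a_j's. Collect the n equations into a matrix system V a = ℓ, where row i of V is v_i (expressed in the standard basis). Since V is invertible (lower-triangular with 1s on the diagonal, up to permutation), solve by back-substitution:
  V =
[[1, 1, 0],
 [-1, 1, 1],
 [1, 0, 0]]
  V a = (-5, 0, -1)
Solving gives a = (-1, -4, 3).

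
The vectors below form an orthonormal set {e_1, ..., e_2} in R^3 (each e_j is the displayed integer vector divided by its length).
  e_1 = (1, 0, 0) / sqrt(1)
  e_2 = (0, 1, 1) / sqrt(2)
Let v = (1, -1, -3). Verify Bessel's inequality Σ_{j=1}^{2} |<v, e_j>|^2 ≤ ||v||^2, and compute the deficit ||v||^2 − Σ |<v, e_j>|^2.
Σ |<v, e_j>|^2 = 9; ||v||^2 = 11; deficit = 2

Write each e_j = u_j / sqrt(<u_j, u_j>) where u_j is the displayed integer vector. Then <v, e_j> = <v, u_j> / sqrt(<u_j, u_j>), so |<v, e_j>|^2 = <v, u_j>^2 / <u_j, u_j>.
Coefficients: <v, e_1> = 1/sqrt(1), <v, e_2> = -4/sqrt(2).
Square and sum: Σ |<v, e_j>|^2 = 9.
Compute ||v||^2 = v·v = 11.
Deficit = 11 − 9 = 2 ≥ 0, confirming Bessel's inequality. (The deficit equals ||v − Σ <v,e_j> e_j||^2, the squared distance from v to span{e_j}.)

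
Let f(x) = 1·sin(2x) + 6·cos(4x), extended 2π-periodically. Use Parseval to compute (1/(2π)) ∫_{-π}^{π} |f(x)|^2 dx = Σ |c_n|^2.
Σ |c_n|^2 = 37/2

Expand |f|^2 and use orthogonality of {sin(nx), cos(mx)} on [-π, π]:
  ∫_{-π}^{π} sin(nx)^2 dx = π, ∫ cos(mx)^2 dx = π, and cross terms integrate to 0.
So ∫_{-π}^{π} f(x)^2 dx = 1^2 · π + 6^2 · π = (1 + 36)π.
Divide by 2π: (1 + 36)/2 = 37/2.
By Parseval, this equals Σ |c_n|^2.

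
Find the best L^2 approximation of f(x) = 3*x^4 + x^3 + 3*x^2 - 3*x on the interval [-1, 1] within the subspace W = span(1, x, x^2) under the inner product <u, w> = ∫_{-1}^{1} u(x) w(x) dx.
g(x) = 39*x^2/7 - 12*x/5 - 9/35

The best approximation g ∈ W is the orthogonal projection of f onto W. Writing g = a_0 + a_1 x + a_2 x^2, the coefficients solve the normal equations G · a = b where
  G_{ij} = <φ_i, φ_j> and b_i = <f, φ_i>, with φ_0 = 1, φ_1 = x, φ_2 = x^2.
G =
  [2, 0, 2/3]
  [0, 2/3, 0]
  [2/3, 0, 2/5],
b = (16/5, -8/5, 72/35).
Solving gives a_0 = -9/35, a_1 = -12/5, a_2 = 39/7, so
  g(x) = 39*x^2/7 - 12*x/5 - 9/35.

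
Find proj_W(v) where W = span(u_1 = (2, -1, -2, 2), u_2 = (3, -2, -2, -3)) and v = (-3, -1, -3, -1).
proj_W(v) = (10/151, -13/151, 6/151, -86/151)

Set up U = [u_1 | ... | u_2] ∈ R^(4×2). The projector onto W = col(U) is P = U (U^T U)^(-1) U^T.
Compute U^T U =
  [13, 6]
  [6, 26],
and U^T v = (-1, 2).
Solve U^T U · c = U^T v for the coefficients: c = (-19/151, 16/151). The projection is proj_W(v) = U c.
Check: (v - proj_W(v)) · u_1 = 0  (should be 0).
Check: (v - proj_W(v)) · u_2 = 0  (should be 0).
Result: proj_W(v) = (10/151, -13/151, 6/151, -86/151).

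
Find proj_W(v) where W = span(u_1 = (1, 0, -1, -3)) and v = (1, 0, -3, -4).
proj_W(v) = (16/11, 0, -16/11, -48/11)

Set up U = [u_1 | ... | u_1] ∈ R^(4×1). The projector onto W = col(U) is P = U (U^T U)^(-1) U^T.
Compute U^T U =
  [11],
and U^T v = (16).
Solve U^T U · c = U^T v for the coefficients: c = (16/11). The projection is proj_W(v) = U c.
Check: (v - proj_W(v)) · u_1 = 0  (should be 0).
Result: proj_W(v) = (16/11, 0, -16/11, -48/11).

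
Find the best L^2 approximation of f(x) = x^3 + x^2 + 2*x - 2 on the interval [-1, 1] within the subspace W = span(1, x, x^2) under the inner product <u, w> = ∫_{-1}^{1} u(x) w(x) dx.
g(x) = x^2 + 13*x/5 - 2

The best approximation g ∈ W is the orthogonal projection of f onto W. Writing g = a_0 + a_1 x + a_2 x^2, the coefficients solve the normal equations G · a = b where
  G_{ij} = <φ_i, φ_j> and b_i = <f, φ_i>, with φ_0 = 1, φ_1 = x, φ_2 = x^2.
G =
  [2, 0, 2/3]
  [0, 2/3, 0]
  [2/3, 0, 2/5],
b = (-10/3, 26/15, -14/15).
Solving gives a_0 = -2, a_1 = 13/5, a_2 = 1, so
  g(x) = x^2 + 13*x/5 - 2.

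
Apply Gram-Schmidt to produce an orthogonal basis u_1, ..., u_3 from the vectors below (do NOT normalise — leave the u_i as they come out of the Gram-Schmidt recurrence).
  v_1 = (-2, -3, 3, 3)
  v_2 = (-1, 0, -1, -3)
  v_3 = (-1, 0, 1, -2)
Orthogonal basis:
  u_1 = (-2, -3, 3, 3)
  u_2 = (-51/31, -30/31, -1/31, -63/31)
  u_3 = (33/241, 147/241, 270/241, -101/241)

Apply the Gram-Schmidt recurrence
  u_1 = v_1
  u_i = v_i − Σ_{j<i} ((v_i · u_j) / (u_j · u_j)) · u_j.

Step by step this gives:
  u_1 = (-2, -3, 3, 3)
  u_2 = (-51/31, -30/31, -1/31, -63/31)
  u_3 = (33/241, 147/241, 270/241, -101/241)

Orthogonality check:
  u_2 · u_1 = 0 (should be 0)
  u_3 · u_1 = 0 (should be 0)
  u_3 · u_2 = 0 (should be 0)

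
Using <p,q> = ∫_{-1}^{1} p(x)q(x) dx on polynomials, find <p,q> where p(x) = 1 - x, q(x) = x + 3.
<p,q> = 16/3

Expand the product: p(x)·q(x) = -x^2 - 2*x + 3.
∫_{-1}^{1} of each monomial x^k gives [2/(k+1) if k even, 0 if k odd]. Integrating term-by-term (or equivalently evaluating the antiderivative F(x) = -x^3/3 - x^2 + 3*x at the endpoints):
  F(1) − F(−1) = 5/3 − (-11/3) = 16/3.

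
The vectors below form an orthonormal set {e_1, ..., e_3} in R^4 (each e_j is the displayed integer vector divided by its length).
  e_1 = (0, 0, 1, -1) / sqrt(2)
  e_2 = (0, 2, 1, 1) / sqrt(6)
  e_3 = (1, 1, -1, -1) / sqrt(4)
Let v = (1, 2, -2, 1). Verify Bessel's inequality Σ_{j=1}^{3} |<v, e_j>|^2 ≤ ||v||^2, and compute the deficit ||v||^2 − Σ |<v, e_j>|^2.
Σ |<v, e_j>|^2 = 10; ||v||^2 = 10; deficit = 0

Write each e_j = u_j / sqrt(<u_j, u_j>) where u_j is the displayed integer vector. Then <v, e_j> = <v, u_j> / sqrt(<u_j, u_j>), so |<v, e_j>|^2 = <v, u_j>^2 / <u_j, u_j>.
Coefficients: <v, e_1> = -3/sqrt(2), <v, e_2> = 3/sqrt(6), <v, e_3> = 4/sqrt(4).
Square and sum: Σ |<v, e_j>|^2 = 10.
Compute ||v||^2 = v·v = 10.
Deficit = 10 − 10 = 0 ≥ 0, confirming Bessel's inequality. (The deficit equals ||v − Σ <v,e_j> e_j||^2, the squared distance from v to span{e_j}.)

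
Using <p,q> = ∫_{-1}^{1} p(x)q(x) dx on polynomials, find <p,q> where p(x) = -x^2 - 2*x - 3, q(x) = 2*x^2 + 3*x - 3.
<p,q> = 56/5

Expand the product: p(x)·q(x) = -2*x^4 - 7*x^3 - 9*x^2 - 3*x + 9.
∫_{-1}^{1} of each monomial x^k gives [2/(k+1) if k even, 0 if k odd]. Integrating term-by-term (or equivalently evaluating the antiderivative F(x) = -2*x^5/5 - 7*x^4/4 - 3*x^3 - 3*x^2/2 + 9*x at the endpoints):
  F(1) − F(−1) = 47/20 − (-177/20) = 56/5.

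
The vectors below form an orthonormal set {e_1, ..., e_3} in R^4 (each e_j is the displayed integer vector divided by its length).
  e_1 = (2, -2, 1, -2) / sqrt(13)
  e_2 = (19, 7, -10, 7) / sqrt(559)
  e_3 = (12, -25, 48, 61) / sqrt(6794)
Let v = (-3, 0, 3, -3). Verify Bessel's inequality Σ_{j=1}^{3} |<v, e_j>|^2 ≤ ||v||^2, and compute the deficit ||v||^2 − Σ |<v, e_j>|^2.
Σ |<v, e_j>|^2 = 3537/158; ||v||^2 = 27; deficit = 729/158

Write each e_j = u_j / sqrt(<u_j, u_j>) where u_j is the displayed integer vector. Then <v, e_j> = <v, u_j> / sqrt(<u_j, u_j>), so |<v, e_j>|^2 = <v, u_j>^2 / <u_j, u_j>.
Coefficients: <v, e_1> = 3/sqrt(13), <v, e_2> = -108/sqrt(559), <v, e_3> = -75/sqrt(6794).
Square and sum: Σ |<v, e_j>|^2 = 3537/158.
Compute ||v||^2 = v·v = 27.
Deficit = 27 − 3537/158 = 729/158 ≥ 0, confirming Bessel's inequality. (The deficit equals ||v − Σ <v,e_j> e_j||^2, the squared distance from v to span{e_j}.)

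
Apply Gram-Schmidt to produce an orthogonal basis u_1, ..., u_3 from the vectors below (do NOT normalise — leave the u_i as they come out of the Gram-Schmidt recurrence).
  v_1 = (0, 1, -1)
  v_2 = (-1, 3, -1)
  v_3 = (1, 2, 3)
Orthogonal basis:
  u_1 = (0, 1, -1)
  u_2 = (-1, 1, 1)
  u_3 = (7/3, 7/6, 7/6)

Apply the Gram-Schmidt recurrence
  u_1 = v_1
  u_i = v_i − Σ_{j<i} ((v_i · u_j) / (u_j · u_j)) · u_j.

Step by step this gives:
  u_1 = (0, 1, -1)
  u_2 = (-1, 1, 1)
  u_3 = (7/3, 7/6, 7/6)

Orthogonality check:
  u_2 · u_1 = 0 (should be 0)
  u_3 · u_1 = 0 (should be 0)
  u_3 · u_2 = 0 (should be 0)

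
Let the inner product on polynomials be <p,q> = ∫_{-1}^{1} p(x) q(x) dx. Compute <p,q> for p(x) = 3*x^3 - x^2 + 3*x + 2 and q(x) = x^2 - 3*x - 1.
<p,q> = -12

Expand the product: p(x)·q(x) = 3*x^5 - 10*x^4 + 3*x^3 - 6*x^2 - 9*x - 2.
∫_{-1}^{1} of each monomial x^k gives [2/(k+1) if k even, 0 if k odd]. Integrating term-by-term (or equivalently evaluating the antiderivative F(x) = x^6/2 - 2*x^5 + 3*x^4/4 - 2*x^3 - 9*x^2/2 - 2*x at the endpoints):
  F(1) − F(−1) = -37/4 − (11/4) = -12.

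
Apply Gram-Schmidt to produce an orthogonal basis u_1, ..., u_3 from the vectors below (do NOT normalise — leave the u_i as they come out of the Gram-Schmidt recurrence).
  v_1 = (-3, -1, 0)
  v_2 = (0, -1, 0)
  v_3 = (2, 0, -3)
Orthogonal basis:
  u_1 = (-3, -1, 0)
  u_2 = (3/10, -9/10, 0)
  u_3 = (0, 0, -3)

Apply the Gram-Schmidt recurrence
  u_1 = v_1
  u_i = v_i − Σ_{j<i} ((v_i · u_j) / (u_j · u_j)) · u_j.

Step by step this gives:
  u_1 = (-3, -1, 0)
  u_2 = (3/10, -9/10, 0)
  u_3 = (0, 0, -3)

Orthogonality check:
  u_2 · u_1 = 0 (should be 0)
  u_3 · u_1 = 0 (should be 0)
  u_3 · u_2 = 0 (should be 0)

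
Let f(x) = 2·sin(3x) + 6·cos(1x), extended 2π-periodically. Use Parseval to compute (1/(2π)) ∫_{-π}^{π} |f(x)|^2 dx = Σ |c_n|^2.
Σ |c_n|^2 = 20

Expand |f|^2 and use orthogonality of {sin(nx), cos(mx)} on [-π, π]:
  ∫_{-π}^{π} sin(nx)^2 dx = π, ∫ cos(mx)^2 dx = π, and cross terms integrate to 0.
So ∫_{-π}^{π} f(x)^2 dx = 2^2 · π + 6^2 · π = (4 + 36)π.
Divide by 2π: (4 + 36)/2 = 20.
By Parseval, this equals Σ |c_n|^2.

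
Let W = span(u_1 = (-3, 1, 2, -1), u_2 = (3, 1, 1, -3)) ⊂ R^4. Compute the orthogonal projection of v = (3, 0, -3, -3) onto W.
proj_W(v) = (384/97, -2/97, -67/97, -124/97)

Set up U = [u_1 | ... | u_2] ∈ R^(4×2). The projector onto W = col(U) is P = U (U^T U)^(-1) U^T.
Compute U^T U =
  [15, -3]
  [-3, 20],
and U^T v = (-12, 15).
Solve U^T U · c = U^T v for the coefficients: c = (-65/97, 63/97). The projection is proj_W(v) = U c.
Check: (v - proj_W(v)) · u_1 = 0  (should be 0).
Check: (v - proj_W(v)) · u_2 = 0  (should be 0).
Result: proj_W(v) = (384/97, -2/97, -67/97, -124/97).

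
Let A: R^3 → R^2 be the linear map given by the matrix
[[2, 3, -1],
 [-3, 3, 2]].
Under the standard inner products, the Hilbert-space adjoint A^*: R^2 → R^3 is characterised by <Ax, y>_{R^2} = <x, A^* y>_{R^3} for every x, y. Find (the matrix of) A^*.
A^* = A^T =
[[2, -3],
 [3, 3],
 [-1, 2]]

For real matrices with standard dot products, the defining identity <Ax, y> = <x, A^* y> gives (Ax)^T y = x^T (A^*) y, i.e. x^T A^T y = x^T (A^*) y. Since this holds for all x, y, we must have A^* = A^T. Therefore
A^* =
[[2, -3],
 [3, 3],
 [-1, 2]].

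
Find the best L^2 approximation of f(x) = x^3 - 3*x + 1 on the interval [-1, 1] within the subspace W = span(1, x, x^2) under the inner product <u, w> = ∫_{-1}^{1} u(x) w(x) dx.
g(x) = 1 - 12*x/5

The best approximation g ∈ W is the orthogonal projection of f onto W. Writing g = a_0 + a_1 x + a_2 x^2, the coefficients solve the normal equations G · a = b where
  G_{ij} = <φ_i, φ_j> and b_i = <f, φ_i>, with φ_0 = 1, φ_1 = x, φ_2 = x^2.
G =
  [2, 0, 2/3]
  [0, 2/3, 0]
  [2/3, 0, 2/5],
b = (2, -8/5, 2/3).
Solving gives a_0 = 1, a_1 = -12/5, a_2 = 0, so
  g(x) = 1 - 12*x/5.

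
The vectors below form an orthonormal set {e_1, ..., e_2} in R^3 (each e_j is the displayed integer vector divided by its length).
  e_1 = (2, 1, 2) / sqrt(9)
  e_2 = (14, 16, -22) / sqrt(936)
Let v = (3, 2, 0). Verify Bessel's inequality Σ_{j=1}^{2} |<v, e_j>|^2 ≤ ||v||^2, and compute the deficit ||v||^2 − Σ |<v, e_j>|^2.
Σ |<v, e_j>|^2 = 337/26; ||v||^2 = 13; deficit = 1/26

Write each e_j = u_j / sqrt(<u_j, u_j>) where u_j is the displayed integer vector. Then <v, e_j> = <v, u_j> / sqrt(<u_j, u_j>), so |<v, e_j>|^2 = <v, u_j>^2 / <u_j, u_j>.
Coefficients: <v, e_1> = 8/sqrt(9), <v, e_2> = 74/sqrt(936).
Square and sum: Σ |<v, e_j>|^2 = 337/26.
Compute ||v||^2 = v·v = 13.
Deficit = 13 − 337/26 = 1/26 ≥ 0, confirming Bessel's inequality. (The deficit equals ||v − Σ <v,e_j> e_j||^2, the squared distance from v to span{e_j}.)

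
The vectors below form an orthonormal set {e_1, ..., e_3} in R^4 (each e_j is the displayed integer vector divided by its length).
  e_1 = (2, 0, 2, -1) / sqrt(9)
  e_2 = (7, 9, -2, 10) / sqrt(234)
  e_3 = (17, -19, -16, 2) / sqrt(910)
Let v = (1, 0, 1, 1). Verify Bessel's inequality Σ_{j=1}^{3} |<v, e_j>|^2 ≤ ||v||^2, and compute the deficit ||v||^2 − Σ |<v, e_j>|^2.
Σ |<v, e_j>|^2 = 69/35; ||v||^2 = 3; deficit = 36/35

Write each e_j = u_j / sqrt(<u_j, u_j>) where u_j is the displayed integer vector. Then <v, e_j> = <v, u_j> / sqrt(<u_j, u_j>), so |<v, e_j>|^2 = <v, u_j>^2 / <u_j, u_j>.
Coefficients: <v, e_1> = 3/sqrt(9), <v, e_2> = 15/sqrt(234), <v, e_3> = 3/sqrt(910).
Square and sum: Σ |<v, e_j>|^2 = 69/35.
Compute ||v||^2 = v·v = 3.
Deficit = 3 − 69/35 = 36/35 ≥ 0, confirming Bessel's inequality. (The deficit equals ||v − Σ <v,e_j> e_j||^2, the squared distance from v to span{e_j}.)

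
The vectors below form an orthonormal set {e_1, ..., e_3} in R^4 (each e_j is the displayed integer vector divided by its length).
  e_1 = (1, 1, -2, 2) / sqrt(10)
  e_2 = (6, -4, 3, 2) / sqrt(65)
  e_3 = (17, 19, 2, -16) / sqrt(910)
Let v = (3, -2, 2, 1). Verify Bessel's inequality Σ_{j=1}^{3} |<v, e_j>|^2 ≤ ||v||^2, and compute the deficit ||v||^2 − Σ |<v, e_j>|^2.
Σ |<v, e_j>|^2 = 626/35; ||v||^2 = 18; deficit = 4/35

Write each e_j = u_j / sqrt(<u_j, u_j>) where u_j is the displayed integer vector. Then <v, e_j> = <v, u_j> / sqrt(<u_j, u_j>), so |<v, e_j>|^2 = <v, u_j>^2 / <u_j, u_j>.
Coefficients: <v, e_1> = -1/sqrt(10), <v, e_2> = 34/sqrt(65), <v, e_3> = 1/sqrt(910).
Square and sum: Σ |<v, e_j>|^2 = 626/35.
Compute ||v||^2 = v·v = 18.
Deficit = 18 − 626/35 = 4/35 ≥ 0, confirming Bessel's inequality. (The deficit equals ||v − Σ <v,e_j> e_j||^2, the squared distance from v to span{e_j}.)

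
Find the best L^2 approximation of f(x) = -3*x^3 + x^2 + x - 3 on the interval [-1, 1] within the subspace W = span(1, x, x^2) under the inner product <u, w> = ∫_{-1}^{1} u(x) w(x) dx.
g(x) = x^2 - 4*x/5 - 3

The best approximation g ∈ W is the orthogonal projection of f onto W. Writing g = a_0 + a_1 x + a_2 x^2, the coefficients solve the normal equations G · a = b where
  G_{ij} = <φ_i, φ_j> and b_i = <f, φ_i>, with φ_0 = 1, φ_1 = x, φ_2 = x^2.
G =
  [2, 0, 2/3]
  [0, 2/3, 0]
  [2/3, 0, 2/5],
b = (-16/3, -8/15, -8/5).
Solving gives a_0 = -3, a_1 = -4/5, a_2 = 1, so
  g(x) = x^2 - 4*x/5 - 3.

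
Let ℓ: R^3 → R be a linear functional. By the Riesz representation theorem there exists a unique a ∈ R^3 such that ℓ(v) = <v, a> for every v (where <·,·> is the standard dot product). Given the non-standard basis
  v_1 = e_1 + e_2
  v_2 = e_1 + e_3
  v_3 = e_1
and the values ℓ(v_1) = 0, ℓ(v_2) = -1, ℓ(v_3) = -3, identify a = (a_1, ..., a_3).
a = (-3, 3, 2)

Write a = (a_1, ..., a_3) in the standard basis. For each basis vector v_i, ℓ(v_i) = <v_i, a> is a linear equation in the a_j's. Collect the n equations into a matrix system V a = ℓ, where row i of V is v_i (expressed in the standard basis). Since V is invertible (lower-triangular with 1s on the diagonal, up to permutation), solve by back-substitution:
  V =
[[1, 1, 0],
 [1, 0, 1],
 [1, 0, 0]]
  V a = (0, -1, -3)
Solving gives a = (-3, 3, 2).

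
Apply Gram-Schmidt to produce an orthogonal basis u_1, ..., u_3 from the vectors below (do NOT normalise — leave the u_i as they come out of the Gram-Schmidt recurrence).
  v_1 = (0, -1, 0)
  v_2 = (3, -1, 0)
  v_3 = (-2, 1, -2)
Orthogonal basis:
  u_1 = (0, -1, 0)
  u_2 = (3, 0, 0)
  u_3 = (0, 0, -2)

Apply the Gram-Schmidt recurrence
  u_1 = v_1
  u_i = v_i − Σ_{j<i} ((v_i · u_j) / (u_j · u_j)) · u_j.

Step by step this gives:
  u_1 = (0, -1, 0)
  u_2 = (3, 0, 0)
  u_3 = (0, 0, -2)

Orthogonality check:
  u_2 · u_1 = 0 (should be 0)
  u_3 · u_1 = 0 (should be 0)
  u_3 · u_2 = 0 (should be 0)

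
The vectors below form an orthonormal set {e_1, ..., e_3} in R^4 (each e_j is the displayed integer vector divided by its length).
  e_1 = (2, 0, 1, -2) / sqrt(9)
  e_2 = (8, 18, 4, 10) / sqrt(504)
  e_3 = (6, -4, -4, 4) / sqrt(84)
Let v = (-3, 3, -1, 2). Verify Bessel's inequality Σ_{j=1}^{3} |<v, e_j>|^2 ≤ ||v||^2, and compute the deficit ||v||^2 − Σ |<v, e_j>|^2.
Σ |<v, e_j>|^2 = 43/2; ||v||^2 = 23; deficit = 3/2

Write each e_j = u_j / sqrt(<u_j, u_j>) where u_j is the displayed integer vector. Then <v, e_j> = <v, u_j> / sqrt(<u_j, u_j>), so |<v, e_j>|^2 = <v, u_j>^2 / <u_j, u_j>.
Coefficients: <v, e_1> = -11/sqrt(9), <v, e_2> = 46/sqrt(504), <v, e_3> = -18/sqrt(84).
Square and sum: Σ |<v, e_j>|^2 = 43/2.
Compute ||v||^2 = v·v = 23.
Deficit = 23 − 43/2 = 3/2 ≥ 0, confirming Bessel's inequality. (The deficit equals ||v − Σ <v,e_j> e_j||^2, the squared distance from v to span{e_j}.)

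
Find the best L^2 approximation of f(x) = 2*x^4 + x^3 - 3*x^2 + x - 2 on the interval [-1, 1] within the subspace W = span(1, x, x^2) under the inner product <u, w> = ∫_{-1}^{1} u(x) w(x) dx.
g(x) = -9*x^2/7 + 8*x/5 - 76/35

The best approximation g ∈ W is the orthogonal projection of f onto W. Writing g = a_0 + a_1 x + a_2 x^2, the coefficients solve the normal equations G · a = b where
  G_{ij} = <φ_i, φ_j> and b_i = <f, φ_i>, with φ_0 = 1, φ_1 = x, φ_2 = x^2.
G =
  [2, 0, 2/3]
  [0, 2/3, 0]
  [2/3, 0, 2/5],
b = (-26/5, 16/15, -206/105).
Solving gives a_0 = -76/35, a_1 = 8/5, a_2 = -9/7, so
  g(x) = -9*x^2/7 + 8*x/5 - 76/35.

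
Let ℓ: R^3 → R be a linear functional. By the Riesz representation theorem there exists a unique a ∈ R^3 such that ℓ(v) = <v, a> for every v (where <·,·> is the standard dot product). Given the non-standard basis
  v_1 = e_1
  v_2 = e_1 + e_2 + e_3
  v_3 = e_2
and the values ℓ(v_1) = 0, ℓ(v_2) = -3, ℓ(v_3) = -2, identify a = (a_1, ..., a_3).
a = (0, -2, -1)

Write a = (a_1, ..., a_3) in the standard basis. For each basis vector v_i, ℓ(v_i) = <v_i, a> is a linear equation in the a_j's. Collect the n equations into a matrix system V a = ℓ, where row i of V is v_i (expressed in the standard basis). Since V is invertible (lower-triangular with 1s on the diagonal, up to permutation), solve by back-substitution:
  V =
[[1, 0, 0],
 [1, 1, 1],
 [0, 1, 0]]
  V a = (0, -3, -2)
Solving gives a = (0, -2, -1).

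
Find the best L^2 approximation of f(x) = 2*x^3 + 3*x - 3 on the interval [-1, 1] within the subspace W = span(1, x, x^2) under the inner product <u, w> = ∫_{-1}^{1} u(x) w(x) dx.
g(x) = 21*x/5 - 3

The best approximation g ∈ W is the orthogonal projection of f onto W. Writing g = a_0 + a_1 x + a_2 x^2, the coefficients solve the normal equations G · a = b where
  G_{ij} = <φ_i, φ_j> and b_i = <f, φ_i>, with φ_0 = 1, φ_1 = x, φ_2 = x^2.
G =
  [2, 0, 2/3]
  [0, 2/3, 0]
  [2/3, 0, 2/5],
b = (-6, 14/5, -2).
Solving gives a_0 = -3, a_1 = 21/5, a_2 = 0, so
  g(x) = 21*x/5 - 3.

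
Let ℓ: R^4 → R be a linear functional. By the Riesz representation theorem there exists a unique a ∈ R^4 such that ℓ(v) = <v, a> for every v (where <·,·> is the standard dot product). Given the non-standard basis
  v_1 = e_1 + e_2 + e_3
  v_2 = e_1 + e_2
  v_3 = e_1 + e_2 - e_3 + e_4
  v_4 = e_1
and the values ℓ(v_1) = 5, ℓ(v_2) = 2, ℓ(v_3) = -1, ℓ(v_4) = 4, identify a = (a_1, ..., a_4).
a = (4, -2, 3, 0)

Write a = (a_1, ..., a_4) in the standard basis. For each basis vector v_i, ℓ(v_i) = <v_i, a> is a linear equation in the a_j's. Collect the n equations into a matrix system V a = ℓ, where row i of V is v_i (expressed in the standard basis). Since V is invertible (lower-triangular with 1s on the diagonal, up to permutation), solve by back-substitution:
  V =
[[1, 1, 1, 0],
 [1, 1, 0, 0],
 [1, 1, -1, 1],
 [1, 0, 0, 0]]
  V a = (5, 2, -1, 4)
Solving gives a = (4, -2, 3, 0).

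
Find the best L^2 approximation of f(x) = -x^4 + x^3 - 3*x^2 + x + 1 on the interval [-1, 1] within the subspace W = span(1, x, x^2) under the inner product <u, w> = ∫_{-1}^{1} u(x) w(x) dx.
g(x) = -27*x^2/7 + 8*x/5 + 38/35

The best approximation g ∈ W is the orthogonal projection of f onto W. Writing g = a_0 + a_1 x + a_2 x^2, the coefficients solve the normal equations G · a = b where
  G_{ij} = <φ_i, φ_j> and b_i = <f, φ_i>, with φ_0 = 1, φ_1 = x, φ_2 = x^2.
G =
  [2, 0, 2/3]
  [0, 2/3, 0]
  [2/3, 0, 2/5],
b = (-2/5, 16/15, -86/105).
Solving gives a_0 = 38/35, a_1 = 8/5, a_2 = -27/7, so
  g(x) = -27*x^2/7 + 8*x/5 + 38/35.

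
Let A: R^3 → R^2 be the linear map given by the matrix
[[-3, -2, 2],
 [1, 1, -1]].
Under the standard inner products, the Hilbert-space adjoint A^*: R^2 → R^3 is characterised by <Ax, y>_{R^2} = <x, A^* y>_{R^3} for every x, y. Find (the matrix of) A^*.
A^* = A^T =
[[-3, 1],
 [-2, 1],
 [2, -1]]

For real matrices with standard dot products, the defining identity <Ax, y> = <x, A^* y> gives (Ax)^T y = x^T (A^*) y, i.e. x^T A^T y = x^T (A^*) y. Since this holds for all x, y, we must have A^* = A^T. Therefore
A^* =
[[-3, 1],
 [-2, 1],
 [2, -1]].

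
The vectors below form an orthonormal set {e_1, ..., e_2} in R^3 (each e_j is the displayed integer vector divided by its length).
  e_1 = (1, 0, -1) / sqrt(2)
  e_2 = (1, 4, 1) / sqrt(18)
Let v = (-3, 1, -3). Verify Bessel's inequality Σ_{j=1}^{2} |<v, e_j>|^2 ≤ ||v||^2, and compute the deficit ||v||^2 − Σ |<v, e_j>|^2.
Σ |<v, e_j>|^2 = 2/9; ||v||^2 = 19; deficit = 169/9

Write each e_j = u_j / sqrt(<u_j, u_j>) where u_j is the displayed integer vector. Then <v, e_j> = <v, u_j> / sqrt(<u_j, u_j>), so |<v, e_j>|^2 = <v, u_j>^2 / <u_j, u_j>.
Coefficients: <v, e_1> = 0/sqrt(2), <v, e_2> = -2/sqrt(18).
Square and sum: Σ |<v, e_j>|^2 = 2/9.
Compute ||v||^2 = v·v = 19.
Deficit = 19 − 2/9 = 169/9 ≥ 0, confirming Bessel's inequality. (The deficit equals ||v − Σ <v,e_j> e_j||^2, the squared distance from v to span{e_j}.)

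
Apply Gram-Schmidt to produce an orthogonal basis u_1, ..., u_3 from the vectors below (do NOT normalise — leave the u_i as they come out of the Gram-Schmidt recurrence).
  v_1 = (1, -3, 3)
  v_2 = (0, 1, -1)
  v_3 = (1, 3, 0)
Orthogonal basis:
  u_1 = (1, -3, 3)
  u_2 = (6/19, 1/19, -1/19)
  u_3 = (0, 3/2, 3/2)

Apply the Gram-Schmidt recurrence
  u_1 = v_1
  u_i = v_i − Σ_{j<i} ((v_i · u_j) / (u_j · u_j)) · u_j.

Step by step this gives:
  u_1 = (1, -3, 3)
  u_2 = (6/19, 1/19, -1/19)
  u_3 = (0, 3/2, 3/2)

Orthogonality check:
  u_2 · u_1 = 0 (should be 0)
  u_3 · u_1 = 0 (should be 0)
  u_3 · u_2 = 0 (should be 0)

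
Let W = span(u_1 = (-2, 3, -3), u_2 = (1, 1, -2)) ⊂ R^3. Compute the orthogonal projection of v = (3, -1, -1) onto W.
proj_W(v) = (258/83, -62/83, -68/83)

Set up U = [u_1 | ... | u_2] ∈ R^(3×2). The projector onto W = col(U) is P = U (U^T U)^(-1) U^T.
Compute U^T U =
  [22, 7]
  [7, 6],
and U^T v = (-6, 4).
Solve U^T U · c = U^T v for the coefficients: c = (-64/83, 130/83). The projection is proj_W(v) = U c.
Check: (v - proj_W(v)) · u_1 = 0  (should be 0).
Check: (v - proj_W(v)) · u_2 = 0  (should be 0).
Result: proj_W(v) = (258/83, -62/83, -68/83).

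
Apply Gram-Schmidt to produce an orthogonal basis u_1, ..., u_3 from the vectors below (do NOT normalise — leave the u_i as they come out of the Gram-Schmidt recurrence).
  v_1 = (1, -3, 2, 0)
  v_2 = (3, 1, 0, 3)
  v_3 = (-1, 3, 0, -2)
Orthogonal basis:
  u_1 = (1, -3, 2, 0)
  u_2 = (3, 1, 0, 3)
  u_3 = (88/133, 156/133, 10/7, -20/19)

Apply the Gram-Schmidt recurrence
  u_1 = v_1
  u_i = v_i − Σ_{j<i} ((v_i · u_j) / (u_j · u_j)) · u_j.

Step by step this gives:
  u_1 = (1, -3, 2, 0)
  u_2 = (3, 1, 0, 3)
  u_3 = (88/133, 156/133, 10/7, -20/19)

Orthogonality check:
  u_2 · u_1 = 0 (should be 0)
  u_3 · u_1 = 0 (should be 0)
  u_3 · u_2 = 0 (should be 0)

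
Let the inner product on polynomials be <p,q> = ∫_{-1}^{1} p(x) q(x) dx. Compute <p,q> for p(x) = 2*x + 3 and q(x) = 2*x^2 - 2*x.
<p,q> = 4/3

Expand the product: p(x)·q(x) = 4*x^3 + 2*x^2 - 6*x.
∫_{-1}^{1} of each monomial x^k gives [2/(k+1) if k even, 0 if k odd]. Integrating term-by-term (or equivalently evaluating the antiderivative F(x) = x^4 + 2*x^3/3 - 3*x^2 at the endpoints):
  F(1) − F(−1) = -4/3 − (-8/3) = 4/3.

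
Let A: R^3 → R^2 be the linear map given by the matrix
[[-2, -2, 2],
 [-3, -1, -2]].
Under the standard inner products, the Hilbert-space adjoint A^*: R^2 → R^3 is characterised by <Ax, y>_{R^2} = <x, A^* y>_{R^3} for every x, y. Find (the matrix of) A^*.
A^* = A^T =
[[-2, -3],
 [-2, -1],
 [2, -2]]

For real matrices with standard dot products, the defining identity <Ax, y> = <x, A^* y> gives (Ax)^T y = x^T (A^*) y, i.e. x^T A^T y = x^T (A^*) y. Since this holds for all x, y, we must have A^* = A^T. Therefore
A^* =
[[-2, -3],
 [-2, -1],
 [2, -2]].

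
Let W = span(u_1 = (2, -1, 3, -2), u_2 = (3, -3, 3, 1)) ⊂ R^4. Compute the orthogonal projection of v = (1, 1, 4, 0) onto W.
proj_W(v) = (46/31, -49/62, 135/62, -42/31)

Set up U = [u_1 | ... | u_2] ∈ R^(4×2). The projector onto W = col(U) is P = U (U^T U)^(-1) U^T.
Compute U^T U =
  [18, 16]
  [16, 28],
and U^T v = (13, 12).
Solve U^T U · c = U^T v for the coefficients: c = (43/62, 1/31). The projection is proj_W(v) = U c.
Check: (v - proj_W(v)) · u_1 = 0  (should be 0).
Check: (v - proj_W(v)) · u_2 = 0  (should be 0).
Result: proj_W(v) = (46/31, -49/62, 135/62, -42/31).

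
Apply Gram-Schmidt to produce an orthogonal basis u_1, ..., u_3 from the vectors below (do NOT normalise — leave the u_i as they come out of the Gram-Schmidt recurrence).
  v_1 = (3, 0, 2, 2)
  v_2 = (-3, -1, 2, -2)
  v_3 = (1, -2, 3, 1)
Orthogonal basis:
  u_1 = (3, 0, 2, 2)
  u_2 = (-24/17, -1, 52/17, -16/17)
  u_3 = (0, -4/3, -1/3, 1/3)

Apply the Gram-Schmidt recurrence
  u_1 = v_1
  u_i = v_i − Σ_{j<i} ((v_i · u_j) / (u_j · u_j)) · u_j.

Step by step this gives:
  u_1 = (3, 0, 2, 2)
  u_2 = (-24/17, -1, 52/17, -16/17)
  u_3 = (0, -4/3, -1/3, 1/3)

Orthogonality check:
  u_2 · u_1 = 0 (should be 0)
  u_3 · u_1 = 0 (should be 0)
  u_3 · u_2 = 0 (should be 0)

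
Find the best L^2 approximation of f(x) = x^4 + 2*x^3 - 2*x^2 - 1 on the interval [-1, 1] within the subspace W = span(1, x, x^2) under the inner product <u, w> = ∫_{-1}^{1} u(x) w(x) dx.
g(x) = -8*x^2/7 + 6*x/5 - 38/35

The best approximation g ∈ W is the orthogonal projection of f onto W. Writing g = a_0 + a_1 x + a_2 x^2, the coefficients solve the normal equations G · a = b where
  G_{ij} = <φ_i, φ_j> and b_i = <f, φ_i>, with φ_0 = 1, φ_1 = x, φ_2 = x^2.
G =
  [2, 0, 2/3]
  [0, 2/3, 0]
  [2/3, 0, 2/5],
b = (-44/15, 4/5, -124/105).
Solving gives a_0 = -38/35, a_1 = 6/5, a_2 = -8/7, so
  g(x) = -8*x^2/7 + 6*x/5 - 38/35.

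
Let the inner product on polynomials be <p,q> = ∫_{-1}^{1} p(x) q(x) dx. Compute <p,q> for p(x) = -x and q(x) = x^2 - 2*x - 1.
<p,q> = 4/3

Expand the product: p(x)·q(x) = -x^3 + 2*x^2 + x.
∫_{-1}^{1} of each monomial x^k gives [2/(k+1) if k even, 0 if k odd]. Integrating term-by-term (or equivalently evaluating the antiderivative F(x) = -x^4/4 + 2*x^3/3 + x^2/2 at the endpoints):
  F(1) − F(−1) = 11/12 − (-5/12) = 4/3.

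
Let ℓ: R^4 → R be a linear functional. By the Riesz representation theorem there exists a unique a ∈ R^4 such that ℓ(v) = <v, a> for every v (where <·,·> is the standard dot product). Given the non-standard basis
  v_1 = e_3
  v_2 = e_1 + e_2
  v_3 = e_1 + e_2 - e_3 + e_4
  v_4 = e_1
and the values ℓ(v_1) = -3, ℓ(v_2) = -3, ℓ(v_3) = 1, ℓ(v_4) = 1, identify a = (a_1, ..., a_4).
a = (1, -4, -3, 1)

Write a = (a_1, ..., a_4) in the standard basis. For each basis vector v_i, ℓ(v_i) = <v_i, a> is a linear equation in the a_j's. Collect the n equations into a matrix system V a = ℓ, where row i of V is v_i (expressed in the standard basis). Since V is invertible (lower-triangular with 1s on the diagonal, up to permutation), solve by back-substitution:
  V =
[[0, 0, 1, 0],
 [1, 1, 0, 0],
 [1, 1, -1, 1],
 [1, 0, 0, 0]]
  V a = (-3, -3, 1, 1)
Solving gives a = (1, -4, -3, 1).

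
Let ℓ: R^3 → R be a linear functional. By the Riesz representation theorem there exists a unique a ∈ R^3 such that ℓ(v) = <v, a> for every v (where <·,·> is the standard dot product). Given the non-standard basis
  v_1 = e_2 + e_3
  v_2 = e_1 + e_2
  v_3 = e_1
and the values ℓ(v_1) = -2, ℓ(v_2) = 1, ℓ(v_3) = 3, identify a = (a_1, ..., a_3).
a = (3, -2, 0)

Write a = (a_1, ..., a_3) in the standard basis. For each basis vector v_i, ℓ(v_i) = <v_i, a> is a linear equation in the a_j's. Collect the n equations into a matrix system V a = ℓ, where row i of V is v_i (expressed in the standard basis). Since V is invertible (lower-triangular with 1s on the diagonal, up to permutation), solve by back-substitution:
  V =
[[0, 1, 1],
 [1, 1, 0],
 [1, 0, 0]]
  V a = (-2, 1, 3)
Solving gives a = (3, -2, 0).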